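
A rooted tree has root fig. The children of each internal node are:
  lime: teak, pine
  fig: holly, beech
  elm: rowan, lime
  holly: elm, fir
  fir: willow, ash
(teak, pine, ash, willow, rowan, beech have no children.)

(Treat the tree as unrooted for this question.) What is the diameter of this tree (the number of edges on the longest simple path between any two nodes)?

5

BFS from pine reaches ash last, at distance 5; BFS from ash confirms no node is farther.
Path: pine–lime–elm–holly–fir–ash.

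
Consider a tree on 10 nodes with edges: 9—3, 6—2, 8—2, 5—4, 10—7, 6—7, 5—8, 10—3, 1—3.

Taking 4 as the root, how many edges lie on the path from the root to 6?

Path from 4 to 6: 4–5–8–2–6, which has 4 edges.

4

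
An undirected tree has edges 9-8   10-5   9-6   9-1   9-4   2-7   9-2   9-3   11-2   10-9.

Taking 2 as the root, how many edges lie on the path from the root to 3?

2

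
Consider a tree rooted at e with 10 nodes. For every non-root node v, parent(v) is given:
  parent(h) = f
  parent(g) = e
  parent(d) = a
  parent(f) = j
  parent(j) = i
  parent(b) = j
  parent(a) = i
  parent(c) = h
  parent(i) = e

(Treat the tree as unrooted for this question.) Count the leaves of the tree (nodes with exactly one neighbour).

4

Exactly 4 nodes have a single neighbour: b, c, d, g.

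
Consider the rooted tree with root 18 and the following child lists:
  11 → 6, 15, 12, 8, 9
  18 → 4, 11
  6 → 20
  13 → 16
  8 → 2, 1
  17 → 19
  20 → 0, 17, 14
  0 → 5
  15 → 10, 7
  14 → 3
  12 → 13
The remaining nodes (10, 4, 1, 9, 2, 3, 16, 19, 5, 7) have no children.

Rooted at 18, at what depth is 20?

3

Climbing from 20 to the root: 20 – 6 – 11 – 18. That's 3 steps.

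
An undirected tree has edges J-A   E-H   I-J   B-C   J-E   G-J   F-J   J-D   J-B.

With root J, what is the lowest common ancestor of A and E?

Path A→root: A J; path E→root: E J.
First common node: J.

J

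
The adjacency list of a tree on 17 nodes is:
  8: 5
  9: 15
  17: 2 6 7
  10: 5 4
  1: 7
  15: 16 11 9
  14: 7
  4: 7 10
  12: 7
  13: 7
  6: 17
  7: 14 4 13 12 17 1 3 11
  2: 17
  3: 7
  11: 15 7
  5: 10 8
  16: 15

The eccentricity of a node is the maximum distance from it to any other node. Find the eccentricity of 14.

The node farthest from 14 is 8, via 14-7-4-10-5-8 — 5 edges.

5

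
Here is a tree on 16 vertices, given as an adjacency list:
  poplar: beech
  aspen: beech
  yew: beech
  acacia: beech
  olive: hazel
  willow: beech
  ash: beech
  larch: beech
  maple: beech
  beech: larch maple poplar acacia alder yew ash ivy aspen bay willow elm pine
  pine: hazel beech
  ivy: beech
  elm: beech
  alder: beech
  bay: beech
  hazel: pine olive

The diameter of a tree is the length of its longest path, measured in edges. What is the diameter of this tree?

Starting from olive, a farthest node is elm at distance 4.
One longest path: olive - hazel - pine - beech - elm.
So the diameter is 4.

4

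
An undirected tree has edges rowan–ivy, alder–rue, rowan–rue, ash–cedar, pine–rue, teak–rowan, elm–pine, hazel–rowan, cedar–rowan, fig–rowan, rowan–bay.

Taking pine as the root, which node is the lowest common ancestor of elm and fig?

pine

elm's ancestor chain is elm, pine and fig's is fig, rowan, rue, pine; they first meet at pine.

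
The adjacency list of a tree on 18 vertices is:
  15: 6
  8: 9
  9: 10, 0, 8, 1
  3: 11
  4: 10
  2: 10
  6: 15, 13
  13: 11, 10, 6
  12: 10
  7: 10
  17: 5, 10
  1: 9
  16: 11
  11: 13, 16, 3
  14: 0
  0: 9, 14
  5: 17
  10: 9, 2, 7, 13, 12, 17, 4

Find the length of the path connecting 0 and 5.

4

Walking from 0: 0–9–10–17–5. Length 4.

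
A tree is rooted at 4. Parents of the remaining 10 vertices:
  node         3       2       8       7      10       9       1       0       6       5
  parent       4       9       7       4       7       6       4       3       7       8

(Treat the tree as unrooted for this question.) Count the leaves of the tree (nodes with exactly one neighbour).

The leaves are 0, 1, 2, 5, 10.
That is 5 leaves.

5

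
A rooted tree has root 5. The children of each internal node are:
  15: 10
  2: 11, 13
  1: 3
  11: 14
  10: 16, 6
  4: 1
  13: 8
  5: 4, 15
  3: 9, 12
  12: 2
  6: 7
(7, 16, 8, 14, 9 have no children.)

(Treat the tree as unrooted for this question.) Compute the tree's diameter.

11

Starting from 8, a farthest node is 7 at distance 11.
One longest path: 8-13-2-12-3-1-4-5-15-10-6-7.
So the diameter is 11.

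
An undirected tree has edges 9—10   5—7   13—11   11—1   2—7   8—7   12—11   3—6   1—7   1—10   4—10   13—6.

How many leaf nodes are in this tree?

7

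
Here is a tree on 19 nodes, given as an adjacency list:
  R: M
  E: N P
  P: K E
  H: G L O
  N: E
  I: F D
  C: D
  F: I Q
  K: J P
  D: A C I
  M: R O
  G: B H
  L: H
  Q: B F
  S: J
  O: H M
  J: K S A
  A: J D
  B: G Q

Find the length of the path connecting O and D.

7

O–H–G–B–Q–F–I–D: 7 edges.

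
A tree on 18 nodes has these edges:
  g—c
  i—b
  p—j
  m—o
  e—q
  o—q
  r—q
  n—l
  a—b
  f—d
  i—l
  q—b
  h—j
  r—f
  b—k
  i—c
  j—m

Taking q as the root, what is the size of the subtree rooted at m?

4

The subtree rooted at m contains: m, j, p, h — 4 nodes.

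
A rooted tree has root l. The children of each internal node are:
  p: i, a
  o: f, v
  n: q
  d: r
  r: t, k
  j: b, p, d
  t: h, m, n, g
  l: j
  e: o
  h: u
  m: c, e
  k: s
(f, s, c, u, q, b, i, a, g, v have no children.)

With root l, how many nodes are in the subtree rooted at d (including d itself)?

16

The subtree rooted at d contains: d, r, t, k, m, g, n, h, s, e, c, q, u, o, f, v — 16 nodes.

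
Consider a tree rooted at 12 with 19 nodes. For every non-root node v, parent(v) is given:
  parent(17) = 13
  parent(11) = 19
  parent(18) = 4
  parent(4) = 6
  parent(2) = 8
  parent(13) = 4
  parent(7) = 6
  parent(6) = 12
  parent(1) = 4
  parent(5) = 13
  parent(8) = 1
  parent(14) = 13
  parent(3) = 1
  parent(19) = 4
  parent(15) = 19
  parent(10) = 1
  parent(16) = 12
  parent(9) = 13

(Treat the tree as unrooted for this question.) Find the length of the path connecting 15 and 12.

The path is 15 – 19 – 4 – 6 – 12, which has 4 edges.

4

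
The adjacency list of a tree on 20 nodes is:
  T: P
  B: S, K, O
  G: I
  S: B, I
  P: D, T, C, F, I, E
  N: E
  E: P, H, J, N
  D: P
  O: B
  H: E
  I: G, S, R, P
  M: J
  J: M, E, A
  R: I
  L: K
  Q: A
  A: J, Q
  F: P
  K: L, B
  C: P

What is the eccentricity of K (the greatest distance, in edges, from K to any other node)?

8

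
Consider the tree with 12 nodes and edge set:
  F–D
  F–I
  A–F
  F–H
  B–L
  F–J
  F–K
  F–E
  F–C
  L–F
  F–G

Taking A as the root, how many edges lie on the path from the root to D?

Path from A to D: A – F – D, which has 2 edges.

2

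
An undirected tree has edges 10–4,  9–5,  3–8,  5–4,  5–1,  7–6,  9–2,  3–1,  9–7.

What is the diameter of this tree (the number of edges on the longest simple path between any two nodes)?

BFS from 8 reaches 6 last, at distance 6; BFS from 6 confirms no node is farther.
Path: 8 – 3 – 1 – 5 – 9 – 7 – 6.

6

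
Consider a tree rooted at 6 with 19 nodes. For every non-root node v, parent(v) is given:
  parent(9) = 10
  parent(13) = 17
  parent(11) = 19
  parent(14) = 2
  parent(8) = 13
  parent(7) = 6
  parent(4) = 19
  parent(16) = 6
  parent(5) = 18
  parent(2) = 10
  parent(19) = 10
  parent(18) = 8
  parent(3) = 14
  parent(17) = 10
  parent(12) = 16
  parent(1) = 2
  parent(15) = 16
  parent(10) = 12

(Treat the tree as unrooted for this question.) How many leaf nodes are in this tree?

8

Exactly 8 nodes have a single neighbour: 1, 3, 4, 5, 7, 9, 11, 15.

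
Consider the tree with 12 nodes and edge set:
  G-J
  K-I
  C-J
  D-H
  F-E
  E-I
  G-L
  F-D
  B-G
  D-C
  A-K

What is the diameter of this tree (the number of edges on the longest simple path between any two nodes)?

BFS from A reaches B last, at distance 9; BFS from B confirms no node is farther.
Path: A-K-I-E-F-D-C-J-G-B.

9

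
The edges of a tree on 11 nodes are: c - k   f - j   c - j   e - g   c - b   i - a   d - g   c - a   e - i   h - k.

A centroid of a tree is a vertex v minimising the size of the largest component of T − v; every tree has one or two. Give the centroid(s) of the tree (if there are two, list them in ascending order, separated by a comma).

c

Delete c: the remaining components have sizes 5, 2, 2, 1. Max 5 ≤ 5, so c is a centroid.
Every other node leaves some component of size > 5, so the centroid is unique.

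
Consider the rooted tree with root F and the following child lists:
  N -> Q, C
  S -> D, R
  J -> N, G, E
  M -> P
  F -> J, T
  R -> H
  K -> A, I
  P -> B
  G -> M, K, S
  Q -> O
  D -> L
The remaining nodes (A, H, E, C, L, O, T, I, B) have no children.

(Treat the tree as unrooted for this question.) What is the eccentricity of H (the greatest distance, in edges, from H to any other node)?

Distances from H peak at 7, attained at O.
H – R – S – G – J – N – Q – O

7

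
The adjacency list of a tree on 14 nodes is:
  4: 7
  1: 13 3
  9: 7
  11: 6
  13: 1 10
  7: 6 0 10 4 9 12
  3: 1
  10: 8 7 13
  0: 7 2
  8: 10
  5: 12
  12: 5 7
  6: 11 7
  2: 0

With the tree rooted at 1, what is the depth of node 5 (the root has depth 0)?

5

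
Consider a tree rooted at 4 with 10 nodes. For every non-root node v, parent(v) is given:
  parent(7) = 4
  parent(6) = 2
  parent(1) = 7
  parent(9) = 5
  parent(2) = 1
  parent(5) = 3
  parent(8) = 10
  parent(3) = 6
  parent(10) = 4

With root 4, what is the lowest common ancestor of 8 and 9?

Path 8→root: 8 10 4; path 9→root: 9 5 3 6 2 1 7 4.
First common node: 4.

4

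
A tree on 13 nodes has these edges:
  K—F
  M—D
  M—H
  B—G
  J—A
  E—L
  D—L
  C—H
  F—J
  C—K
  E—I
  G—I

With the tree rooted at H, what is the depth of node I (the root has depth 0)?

H → M → D → L → E → I — 5 edges.

5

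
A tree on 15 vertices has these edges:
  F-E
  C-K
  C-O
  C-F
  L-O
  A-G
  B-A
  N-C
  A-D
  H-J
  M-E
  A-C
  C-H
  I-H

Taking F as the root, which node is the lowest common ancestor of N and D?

Path N→root: N C F; path D→root: D A C F.
First common node: C.

C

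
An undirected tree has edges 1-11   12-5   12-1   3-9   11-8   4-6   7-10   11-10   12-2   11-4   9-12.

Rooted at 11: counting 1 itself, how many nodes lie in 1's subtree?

1's subtree: {1, 12, 2, 9, 5, 3}, size 6.

6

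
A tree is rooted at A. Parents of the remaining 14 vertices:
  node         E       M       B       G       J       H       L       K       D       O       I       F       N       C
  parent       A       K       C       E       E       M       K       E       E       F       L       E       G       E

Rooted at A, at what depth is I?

4

Path from A to I: A–E–K–L–I, which has 4 edges.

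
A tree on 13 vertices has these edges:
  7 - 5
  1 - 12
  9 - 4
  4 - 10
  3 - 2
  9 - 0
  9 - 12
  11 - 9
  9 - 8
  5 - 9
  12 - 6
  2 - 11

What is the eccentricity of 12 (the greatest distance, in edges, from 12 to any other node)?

4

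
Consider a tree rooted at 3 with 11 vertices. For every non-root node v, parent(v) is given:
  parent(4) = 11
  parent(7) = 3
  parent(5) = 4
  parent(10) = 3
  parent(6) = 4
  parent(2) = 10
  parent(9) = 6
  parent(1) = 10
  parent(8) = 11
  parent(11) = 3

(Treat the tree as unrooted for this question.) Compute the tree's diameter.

6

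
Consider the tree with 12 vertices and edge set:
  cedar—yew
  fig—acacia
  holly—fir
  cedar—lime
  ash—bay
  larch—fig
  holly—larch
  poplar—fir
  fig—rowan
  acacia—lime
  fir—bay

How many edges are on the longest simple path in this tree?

A longest path is yew-cedar-lime-acacia-fig-larch-holly-fir-bay-ash, with 9 edges.

9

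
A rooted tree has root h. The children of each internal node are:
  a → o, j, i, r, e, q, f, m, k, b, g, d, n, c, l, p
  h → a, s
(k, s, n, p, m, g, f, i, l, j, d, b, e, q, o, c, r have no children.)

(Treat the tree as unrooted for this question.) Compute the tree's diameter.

3

A longest path is s–h–a–n, with 3 edges.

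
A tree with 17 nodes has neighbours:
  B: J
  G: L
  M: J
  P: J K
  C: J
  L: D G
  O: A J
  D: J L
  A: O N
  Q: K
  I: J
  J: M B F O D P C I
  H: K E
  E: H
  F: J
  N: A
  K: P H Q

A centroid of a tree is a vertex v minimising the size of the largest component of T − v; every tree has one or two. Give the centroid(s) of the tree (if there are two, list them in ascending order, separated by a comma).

Removing J splits the tree into components of sizes 5, 3, 3, 1, 1, 1, 1, 1; the largest is 5 ≤ ⌊17/2⌋ = 8.
Every other node leaves some component of size > 8, so the centroid is unique.

J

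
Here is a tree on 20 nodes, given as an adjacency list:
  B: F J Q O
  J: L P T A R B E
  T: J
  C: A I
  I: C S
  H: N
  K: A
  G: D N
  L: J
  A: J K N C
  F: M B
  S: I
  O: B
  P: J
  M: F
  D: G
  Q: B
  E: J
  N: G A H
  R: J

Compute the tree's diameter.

7

A longest path is M - F - B - J - A - C - I - S, with 7 edges.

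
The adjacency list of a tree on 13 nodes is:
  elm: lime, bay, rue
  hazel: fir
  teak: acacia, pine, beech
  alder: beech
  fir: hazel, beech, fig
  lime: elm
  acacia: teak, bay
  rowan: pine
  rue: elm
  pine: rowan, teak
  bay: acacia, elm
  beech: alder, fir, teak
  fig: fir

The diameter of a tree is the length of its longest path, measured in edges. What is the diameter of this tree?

Starting from lime, a farthest node is fig at distance 7.
One longest path: lime–elm–bay–acacia–teak–beech–fir–fig.
So the diameter is 7.

7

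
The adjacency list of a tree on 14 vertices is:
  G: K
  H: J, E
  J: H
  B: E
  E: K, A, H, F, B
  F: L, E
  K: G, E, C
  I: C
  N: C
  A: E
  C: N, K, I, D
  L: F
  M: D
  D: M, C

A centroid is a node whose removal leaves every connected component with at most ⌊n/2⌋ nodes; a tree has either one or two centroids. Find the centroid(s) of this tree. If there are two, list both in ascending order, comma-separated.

E, K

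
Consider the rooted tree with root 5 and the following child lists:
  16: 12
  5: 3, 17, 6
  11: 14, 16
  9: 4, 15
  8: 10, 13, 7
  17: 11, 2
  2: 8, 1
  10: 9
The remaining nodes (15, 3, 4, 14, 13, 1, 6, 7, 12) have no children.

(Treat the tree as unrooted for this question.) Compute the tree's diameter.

BFS from 12 reaches 15 last, at distance 8; BFS from 15 confirms no node is farther.
Path: 12–16–11–17–2–8–10–9–15.

8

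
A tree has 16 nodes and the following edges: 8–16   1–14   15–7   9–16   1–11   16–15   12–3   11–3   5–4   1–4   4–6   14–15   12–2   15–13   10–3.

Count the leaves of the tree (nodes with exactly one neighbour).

Degree-1 nodes: 2, 5, 6, 7, 8, 9, 10, 13 — 8 of them.

8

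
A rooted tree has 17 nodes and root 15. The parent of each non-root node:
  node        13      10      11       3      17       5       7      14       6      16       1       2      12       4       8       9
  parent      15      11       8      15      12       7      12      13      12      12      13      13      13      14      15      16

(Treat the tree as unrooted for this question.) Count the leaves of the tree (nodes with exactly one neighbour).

9

Exactly 9 nodes have a single neighbour: 1, 2, 3, 4, 5, 6, 9, 10, 17.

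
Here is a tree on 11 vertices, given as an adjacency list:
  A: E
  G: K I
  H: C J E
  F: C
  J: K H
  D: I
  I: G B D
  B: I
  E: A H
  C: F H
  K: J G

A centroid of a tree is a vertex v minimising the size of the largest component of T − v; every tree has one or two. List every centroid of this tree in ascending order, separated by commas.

Removing J splits the tree into components of sizes 5, 5; the largest is 5 ≤ ⌊11/2⌋ = 5.
Every other node leaves some component of size > 5, so the centroid is unique.

J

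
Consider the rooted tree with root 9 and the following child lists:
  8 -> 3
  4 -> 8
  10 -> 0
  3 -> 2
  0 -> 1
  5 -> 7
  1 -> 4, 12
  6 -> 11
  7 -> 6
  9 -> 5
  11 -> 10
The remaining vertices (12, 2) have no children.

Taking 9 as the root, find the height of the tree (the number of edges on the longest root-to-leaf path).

11

A deepest node is 2, reached by 9–5–7–6–11–10–0–1–4–8–3–2.
That path has 11 edges, so the height is 11.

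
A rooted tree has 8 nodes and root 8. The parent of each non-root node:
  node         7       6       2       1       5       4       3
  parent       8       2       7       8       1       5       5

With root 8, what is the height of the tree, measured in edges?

The longest root-to-leaf path is 8-7-2-6 (3 edges).

3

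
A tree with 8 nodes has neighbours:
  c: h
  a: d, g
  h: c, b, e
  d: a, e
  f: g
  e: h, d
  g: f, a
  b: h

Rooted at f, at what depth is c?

Climbing from c to the root: c → h → e → d → a → g → f. That's 6 steps.

6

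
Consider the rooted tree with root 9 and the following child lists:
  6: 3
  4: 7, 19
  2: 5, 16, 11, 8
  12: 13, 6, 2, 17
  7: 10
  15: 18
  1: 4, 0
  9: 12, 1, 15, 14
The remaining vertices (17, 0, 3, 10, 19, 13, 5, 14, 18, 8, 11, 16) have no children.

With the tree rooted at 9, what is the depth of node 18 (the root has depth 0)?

2

Climbing from 18 to the root: 18 → 15 → 9. That's 2 steps.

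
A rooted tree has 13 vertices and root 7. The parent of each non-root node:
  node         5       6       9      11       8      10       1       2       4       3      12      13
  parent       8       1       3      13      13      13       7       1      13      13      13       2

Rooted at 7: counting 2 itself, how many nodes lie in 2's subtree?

The subtree rooted at 2 contains: 2, 13, 3, 4, 11, 8, 10, 12, 9, 5 — 10 nodes.

10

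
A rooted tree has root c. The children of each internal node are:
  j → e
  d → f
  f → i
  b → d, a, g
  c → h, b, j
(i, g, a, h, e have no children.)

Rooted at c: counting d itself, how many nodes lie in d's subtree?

3

The subtree rooted at d contains: d, f, i — 3 nodes.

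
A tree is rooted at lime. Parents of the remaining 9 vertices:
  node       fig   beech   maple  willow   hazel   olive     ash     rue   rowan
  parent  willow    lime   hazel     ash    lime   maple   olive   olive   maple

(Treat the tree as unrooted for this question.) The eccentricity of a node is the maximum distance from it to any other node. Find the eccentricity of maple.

4

A farthest node from maple is fig.
The path maple – olive – ash – willow – fig has 4 edges.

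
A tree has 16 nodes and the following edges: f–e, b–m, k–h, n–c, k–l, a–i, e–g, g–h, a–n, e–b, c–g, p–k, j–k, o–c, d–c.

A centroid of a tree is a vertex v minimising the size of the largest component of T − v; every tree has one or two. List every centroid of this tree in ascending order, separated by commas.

g

If g is removed the pieces have sizes 6, 5, 4, all ≤ ⌊16/2⌋ = 8.
No neighbour of g does as well, so g is the unique centroid.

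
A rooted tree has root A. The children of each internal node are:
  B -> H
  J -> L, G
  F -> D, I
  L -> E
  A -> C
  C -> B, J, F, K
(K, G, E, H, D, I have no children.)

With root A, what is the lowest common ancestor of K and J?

C

Path K→root: K C A; path J→root: J C A.
First common node: C.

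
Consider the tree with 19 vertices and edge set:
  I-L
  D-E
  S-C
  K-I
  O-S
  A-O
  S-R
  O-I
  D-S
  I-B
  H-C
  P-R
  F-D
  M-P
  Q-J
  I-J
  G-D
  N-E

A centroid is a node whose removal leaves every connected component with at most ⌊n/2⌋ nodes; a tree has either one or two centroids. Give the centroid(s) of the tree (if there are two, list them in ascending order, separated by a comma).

S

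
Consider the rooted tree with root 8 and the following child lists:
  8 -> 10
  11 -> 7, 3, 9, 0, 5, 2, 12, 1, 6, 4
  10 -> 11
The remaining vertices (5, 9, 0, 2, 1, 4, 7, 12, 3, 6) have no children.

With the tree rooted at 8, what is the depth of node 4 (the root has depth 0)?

3

Path from 8 to 4: 8–10–11–4, which has 3 edges.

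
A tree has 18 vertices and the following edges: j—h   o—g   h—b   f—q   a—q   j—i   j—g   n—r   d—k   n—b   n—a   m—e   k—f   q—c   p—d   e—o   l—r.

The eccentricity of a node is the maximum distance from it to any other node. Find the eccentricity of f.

A farthest node from f is m.
The path f–q–a–n–b–h–j–g–o–e–m has 10 edges.

10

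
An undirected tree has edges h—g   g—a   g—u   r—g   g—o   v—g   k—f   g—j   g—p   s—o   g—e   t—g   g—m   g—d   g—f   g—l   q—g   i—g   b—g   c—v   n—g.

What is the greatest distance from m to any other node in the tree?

The node farthest from m is c (s, k also at distance 3), via m – g – v – c — 3 edges.

3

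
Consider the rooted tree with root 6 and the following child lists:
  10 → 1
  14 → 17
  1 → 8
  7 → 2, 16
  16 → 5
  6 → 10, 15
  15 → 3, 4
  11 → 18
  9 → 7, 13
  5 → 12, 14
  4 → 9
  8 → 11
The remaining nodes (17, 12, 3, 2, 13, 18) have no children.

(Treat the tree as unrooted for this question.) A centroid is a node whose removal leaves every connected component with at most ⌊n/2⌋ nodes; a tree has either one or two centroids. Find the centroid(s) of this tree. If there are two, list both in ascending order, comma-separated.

4, 9

Removing 4 splits the tree into components of sizes 9, 8; the largest is 9 ≤ ⌊18/2⌋ = 9.
9 is adjacent to 4 and is also a centroid (the largest component after removing it is likewise 9).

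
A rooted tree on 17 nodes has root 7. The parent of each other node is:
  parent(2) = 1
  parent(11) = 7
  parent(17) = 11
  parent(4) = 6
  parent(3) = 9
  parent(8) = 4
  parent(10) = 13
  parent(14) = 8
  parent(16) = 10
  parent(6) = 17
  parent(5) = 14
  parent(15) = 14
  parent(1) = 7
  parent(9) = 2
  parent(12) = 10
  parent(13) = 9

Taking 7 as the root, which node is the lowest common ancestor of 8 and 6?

Path 8→root: 8 4 6 17 11 7; path 6→root: 6 17 11 7.
First common node: 6.

6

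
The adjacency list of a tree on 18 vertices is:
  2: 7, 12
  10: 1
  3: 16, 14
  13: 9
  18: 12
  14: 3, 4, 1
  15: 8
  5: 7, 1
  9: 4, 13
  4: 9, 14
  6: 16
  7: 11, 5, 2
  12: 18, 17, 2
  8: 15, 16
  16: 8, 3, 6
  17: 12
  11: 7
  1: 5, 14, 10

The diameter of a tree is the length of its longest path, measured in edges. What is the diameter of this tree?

10

A longest path is 17 – 12 – 2 – 7 – 5 – 1 – 14 – 3 – 16 – 8 – 15, with 10 edges.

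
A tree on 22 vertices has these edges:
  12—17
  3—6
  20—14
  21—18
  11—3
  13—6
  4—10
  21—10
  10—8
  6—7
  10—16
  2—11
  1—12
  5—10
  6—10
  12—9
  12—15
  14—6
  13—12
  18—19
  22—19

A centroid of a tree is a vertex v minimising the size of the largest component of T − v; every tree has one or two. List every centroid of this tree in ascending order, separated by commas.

Removing 6 splits the tree into components of sizes 9, 6, 3, 2, 1; the largest is 9 ≤ ⌊22/2⌋ = 11.
No neighbour of 6 does as well, so 6 is the unique centroid.

6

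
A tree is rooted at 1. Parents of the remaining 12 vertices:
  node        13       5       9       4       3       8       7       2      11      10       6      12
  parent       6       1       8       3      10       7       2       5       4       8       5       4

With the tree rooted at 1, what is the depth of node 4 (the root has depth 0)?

7

Path from 1 to 4: 1 – 5 – 2 – 7 – 8 – 10 – 3 – 4, which has 7 edges.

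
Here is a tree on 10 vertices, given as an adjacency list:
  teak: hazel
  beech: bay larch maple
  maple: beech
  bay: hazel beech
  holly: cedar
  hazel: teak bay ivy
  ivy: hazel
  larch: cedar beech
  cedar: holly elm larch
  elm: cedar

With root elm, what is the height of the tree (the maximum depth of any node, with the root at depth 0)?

The longest root-to-leaf path is elm – cedar – larch – beech – bay – hazel – teak (6 edges).

6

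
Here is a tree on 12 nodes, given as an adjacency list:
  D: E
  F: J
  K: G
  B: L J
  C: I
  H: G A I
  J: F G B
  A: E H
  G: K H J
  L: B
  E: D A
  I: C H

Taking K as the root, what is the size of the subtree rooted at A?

A's subtree: {A, E, D}, size 3.

3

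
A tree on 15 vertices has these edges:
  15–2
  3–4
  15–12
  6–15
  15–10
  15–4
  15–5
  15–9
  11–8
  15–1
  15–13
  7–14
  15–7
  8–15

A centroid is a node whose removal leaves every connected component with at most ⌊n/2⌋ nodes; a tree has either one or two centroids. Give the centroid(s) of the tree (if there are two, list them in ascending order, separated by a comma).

15

Removing 15 splits the tree into components of sizes 2, 2, 2, 1, 1, 1, 1, 1, 1, 1, 1; the largest is 2 ≤ ⌊15/2⌋ = 7.
Every other node leaves some component of size > 7, so the centroid is unique.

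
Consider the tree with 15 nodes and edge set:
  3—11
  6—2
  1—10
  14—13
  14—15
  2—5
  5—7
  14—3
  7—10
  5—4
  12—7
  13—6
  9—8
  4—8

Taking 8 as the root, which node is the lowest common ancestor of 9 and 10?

Ancestors of 9 (toward the root): 9, 8.
Ancestors of 10: 10, 7, 5, 4, 8.
The deepest node appearing in both lists is 8.

8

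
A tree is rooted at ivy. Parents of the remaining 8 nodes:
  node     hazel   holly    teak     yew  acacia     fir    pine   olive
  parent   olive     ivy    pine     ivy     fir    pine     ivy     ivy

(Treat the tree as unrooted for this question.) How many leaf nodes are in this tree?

5

Exactly 5 nodes have a single neighbour: acacia, hazel, holly, teak, yew.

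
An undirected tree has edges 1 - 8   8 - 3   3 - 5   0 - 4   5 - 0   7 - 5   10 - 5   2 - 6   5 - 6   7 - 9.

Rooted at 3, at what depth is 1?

Climbing from 1 to the root: 1 → 8 → 3. That's 2 steps.

2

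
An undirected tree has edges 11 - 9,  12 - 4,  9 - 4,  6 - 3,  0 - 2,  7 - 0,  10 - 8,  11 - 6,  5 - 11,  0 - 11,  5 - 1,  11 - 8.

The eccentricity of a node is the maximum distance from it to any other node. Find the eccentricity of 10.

5

The node farthest from 10 is 12, via 10-8-11-9-4-12 — 5 edges.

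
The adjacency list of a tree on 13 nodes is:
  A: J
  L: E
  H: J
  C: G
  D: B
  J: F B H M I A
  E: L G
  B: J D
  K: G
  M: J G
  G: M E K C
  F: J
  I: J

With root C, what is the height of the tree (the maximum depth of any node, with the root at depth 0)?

5

D sits deepest: C–G–M–J–B–D — 5 edges from the root.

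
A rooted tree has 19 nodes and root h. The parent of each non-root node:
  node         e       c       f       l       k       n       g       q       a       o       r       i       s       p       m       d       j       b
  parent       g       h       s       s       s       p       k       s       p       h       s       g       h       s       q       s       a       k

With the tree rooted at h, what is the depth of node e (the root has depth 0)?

4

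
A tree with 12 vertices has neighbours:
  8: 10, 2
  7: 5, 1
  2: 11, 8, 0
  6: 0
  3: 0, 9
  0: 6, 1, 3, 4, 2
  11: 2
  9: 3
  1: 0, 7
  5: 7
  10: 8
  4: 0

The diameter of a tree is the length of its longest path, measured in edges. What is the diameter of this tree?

6

BFS from 5 reaches 10 last, at distance 6; BFS from 10 confirms no node is farther.
Path: 5 – 7 – 1 – 0 – 2 – 8 – 10.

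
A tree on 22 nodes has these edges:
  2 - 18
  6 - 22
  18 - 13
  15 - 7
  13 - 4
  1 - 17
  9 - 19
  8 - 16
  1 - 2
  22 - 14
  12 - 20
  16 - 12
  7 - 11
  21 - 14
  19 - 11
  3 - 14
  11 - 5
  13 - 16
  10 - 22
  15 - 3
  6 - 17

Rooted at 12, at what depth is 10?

Climbing from 10 to the root: 10 – 22 – 6 – 17 – 1 – 2 – 18 – 13 – 16 – 12. That's 9 steps.

9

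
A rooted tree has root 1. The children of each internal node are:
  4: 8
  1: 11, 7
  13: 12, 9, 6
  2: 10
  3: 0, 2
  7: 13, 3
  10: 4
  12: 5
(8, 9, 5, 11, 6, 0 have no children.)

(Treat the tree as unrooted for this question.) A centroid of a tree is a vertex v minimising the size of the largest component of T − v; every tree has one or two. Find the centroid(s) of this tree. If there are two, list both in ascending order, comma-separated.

Removing 7 splits the tree into components of sizes 6, 5, 2; the largest is 6 ≤ ⌊14/2⌋ = 7.
Every other node leaves some component of size > 7, so the centroid is unique.

7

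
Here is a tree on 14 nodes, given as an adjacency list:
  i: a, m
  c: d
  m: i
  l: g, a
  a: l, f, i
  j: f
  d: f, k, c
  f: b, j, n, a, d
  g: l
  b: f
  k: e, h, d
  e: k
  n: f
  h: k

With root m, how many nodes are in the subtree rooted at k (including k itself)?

3

The subtree rooted at k contains: k, e, h — 3 nodes.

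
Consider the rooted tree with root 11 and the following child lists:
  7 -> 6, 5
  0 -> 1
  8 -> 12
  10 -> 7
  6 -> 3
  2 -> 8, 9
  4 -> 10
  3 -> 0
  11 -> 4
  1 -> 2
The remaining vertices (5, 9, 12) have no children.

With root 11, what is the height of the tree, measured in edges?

The longest root-to-leaf path is 11 → 4 → 10 → 7 → 6 → 3 → 0 → 1 → 2 → 8 → 12 (10 edges).

10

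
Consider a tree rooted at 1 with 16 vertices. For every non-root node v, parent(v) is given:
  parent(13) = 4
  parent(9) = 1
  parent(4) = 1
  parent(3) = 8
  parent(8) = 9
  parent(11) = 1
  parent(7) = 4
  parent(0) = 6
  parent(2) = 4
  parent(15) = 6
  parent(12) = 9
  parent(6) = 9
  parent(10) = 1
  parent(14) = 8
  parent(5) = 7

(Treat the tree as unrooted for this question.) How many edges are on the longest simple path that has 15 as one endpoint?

6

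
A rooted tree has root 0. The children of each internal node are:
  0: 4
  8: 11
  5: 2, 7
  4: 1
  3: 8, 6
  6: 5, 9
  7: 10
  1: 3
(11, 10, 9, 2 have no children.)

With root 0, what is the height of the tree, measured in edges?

7

A deepest node is 10, reached by 0–4–1–3–6–5–7–10.
That path has 7 edges, so the height is 7.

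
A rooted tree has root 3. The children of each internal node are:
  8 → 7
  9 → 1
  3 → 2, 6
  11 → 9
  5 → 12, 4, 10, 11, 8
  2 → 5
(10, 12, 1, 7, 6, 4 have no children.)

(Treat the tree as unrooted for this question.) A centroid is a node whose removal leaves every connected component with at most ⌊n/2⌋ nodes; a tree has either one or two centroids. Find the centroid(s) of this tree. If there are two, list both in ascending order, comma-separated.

If 5 is removed the pieces have sizes 3, 3, 2, 1, 1, 1, all ≤ ⌊12/2⌋ = 6.
Every other node leaves some component of size > 6, so the centroid is unique.

5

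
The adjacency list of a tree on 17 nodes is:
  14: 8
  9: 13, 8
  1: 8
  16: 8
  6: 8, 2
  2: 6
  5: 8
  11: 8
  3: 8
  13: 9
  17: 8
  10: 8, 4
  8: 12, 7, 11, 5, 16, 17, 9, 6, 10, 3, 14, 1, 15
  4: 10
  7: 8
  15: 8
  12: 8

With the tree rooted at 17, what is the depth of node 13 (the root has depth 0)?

3

Climbing from 13 to the root: 13–9–8–17. That's 3 steps.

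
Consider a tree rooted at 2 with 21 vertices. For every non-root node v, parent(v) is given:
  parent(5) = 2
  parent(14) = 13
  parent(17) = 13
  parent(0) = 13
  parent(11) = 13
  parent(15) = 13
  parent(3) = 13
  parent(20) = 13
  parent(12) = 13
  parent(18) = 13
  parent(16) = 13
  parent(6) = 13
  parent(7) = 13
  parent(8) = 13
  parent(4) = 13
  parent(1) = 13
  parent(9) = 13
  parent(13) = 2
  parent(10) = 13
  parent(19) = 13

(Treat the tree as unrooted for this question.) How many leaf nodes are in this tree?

Degree-1 nodes: 0, 1, 3, 4, 5, 6, 7, 8, 9, 10, 11, 12, 14, 15, 16, 17, 18, 19, 20 — 19 of them.

19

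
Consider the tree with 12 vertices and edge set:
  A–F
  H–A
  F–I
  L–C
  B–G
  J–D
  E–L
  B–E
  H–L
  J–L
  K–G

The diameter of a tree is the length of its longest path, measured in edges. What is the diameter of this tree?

8

A longest path is K-G-B-E-L-H-A-F-I, with 8 edges.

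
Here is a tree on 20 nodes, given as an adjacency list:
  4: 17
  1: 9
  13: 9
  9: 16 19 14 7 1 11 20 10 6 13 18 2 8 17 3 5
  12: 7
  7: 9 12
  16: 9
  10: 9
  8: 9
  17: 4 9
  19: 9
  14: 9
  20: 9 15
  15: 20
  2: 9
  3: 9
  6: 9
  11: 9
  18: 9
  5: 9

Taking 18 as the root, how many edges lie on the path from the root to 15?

3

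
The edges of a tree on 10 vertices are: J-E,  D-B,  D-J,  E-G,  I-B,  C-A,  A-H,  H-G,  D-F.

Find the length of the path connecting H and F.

5

H - G - E - J - D - F: 5 edges.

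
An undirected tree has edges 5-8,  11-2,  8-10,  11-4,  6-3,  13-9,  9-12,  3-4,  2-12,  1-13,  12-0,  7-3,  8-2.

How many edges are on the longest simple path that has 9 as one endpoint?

6

A farthest node from 9 is 6 (7 also at distance 6).
The path 9–12–2–11–4–3–6 has 6 edges.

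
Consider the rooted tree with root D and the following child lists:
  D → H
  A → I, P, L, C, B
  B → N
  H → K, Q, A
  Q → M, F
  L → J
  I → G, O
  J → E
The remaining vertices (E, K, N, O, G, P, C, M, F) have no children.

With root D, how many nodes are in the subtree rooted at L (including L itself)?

3

The subtree rooted at L contains: L, J, E — 3 nodes.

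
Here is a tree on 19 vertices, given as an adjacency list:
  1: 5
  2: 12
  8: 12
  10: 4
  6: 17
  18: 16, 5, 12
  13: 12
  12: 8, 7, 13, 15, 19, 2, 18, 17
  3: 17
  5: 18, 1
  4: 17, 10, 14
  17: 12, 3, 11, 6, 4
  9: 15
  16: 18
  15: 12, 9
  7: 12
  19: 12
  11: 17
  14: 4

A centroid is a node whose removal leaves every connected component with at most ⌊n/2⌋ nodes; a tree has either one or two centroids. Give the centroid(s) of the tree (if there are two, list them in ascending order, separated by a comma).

12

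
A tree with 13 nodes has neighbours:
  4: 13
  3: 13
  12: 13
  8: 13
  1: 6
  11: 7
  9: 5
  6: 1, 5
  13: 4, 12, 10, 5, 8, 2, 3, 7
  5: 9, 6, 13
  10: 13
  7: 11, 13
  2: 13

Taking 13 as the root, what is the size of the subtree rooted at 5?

4

5's subtree: {5, 6, 9, 1}, size 4.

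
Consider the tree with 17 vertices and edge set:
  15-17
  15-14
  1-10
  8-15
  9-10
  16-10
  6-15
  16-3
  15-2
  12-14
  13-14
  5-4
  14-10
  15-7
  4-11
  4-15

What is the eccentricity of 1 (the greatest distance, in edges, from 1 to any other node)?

A farthest node from 1 is 5 (11 also at distance 5).
The path 1–10–14–15–4–5 has 5 edges.

5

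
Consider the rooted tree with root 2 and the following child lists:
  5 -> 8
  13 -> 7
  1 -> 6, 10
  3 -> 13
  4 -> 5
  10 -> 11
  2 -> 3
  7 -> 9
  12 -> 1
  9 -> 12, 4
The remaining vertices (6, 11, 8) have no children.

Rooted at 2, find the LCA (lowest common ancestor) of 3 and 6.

3

Ancestors of 3 (toward the root): 3, 2.
Ancestors of 6: 6, 1, 12, 9, 7, 13, 3, 2.
The deepest node appearing in both lists is 3.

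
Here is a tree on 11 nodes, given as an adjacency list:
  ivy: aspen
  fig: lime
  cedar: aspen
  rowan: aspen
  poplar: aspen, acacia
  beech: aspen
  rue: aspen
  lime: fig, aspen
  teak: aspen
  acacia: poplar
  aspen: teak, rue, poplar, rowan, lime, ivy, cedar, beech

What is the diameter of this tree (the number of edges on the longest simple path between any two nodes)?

4

Starting from fig, a farthest node is acacia at distance 4.
One longest path: fig - lime - aspen - poplar - acacia.
So the diameter is 4.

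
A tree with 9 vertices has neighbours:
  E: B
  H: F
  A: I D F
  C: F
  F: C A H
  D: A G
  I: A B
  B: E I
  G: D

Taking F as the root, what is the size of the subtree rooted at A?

6

Descendants of A (including itself): A, D, I, G, B, E. That's 6.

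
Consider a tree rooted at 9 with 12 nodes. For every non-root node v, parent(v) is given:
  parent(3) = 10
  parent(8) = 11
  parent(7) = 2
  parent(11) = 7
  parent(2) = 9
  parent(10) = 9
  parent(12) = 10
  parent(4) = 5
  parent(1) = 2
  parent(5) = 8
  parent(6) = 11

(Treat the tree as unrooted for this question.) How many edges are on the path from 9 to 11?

Walking from 9: 9 – 2 – 7 – 11. Length 3.

3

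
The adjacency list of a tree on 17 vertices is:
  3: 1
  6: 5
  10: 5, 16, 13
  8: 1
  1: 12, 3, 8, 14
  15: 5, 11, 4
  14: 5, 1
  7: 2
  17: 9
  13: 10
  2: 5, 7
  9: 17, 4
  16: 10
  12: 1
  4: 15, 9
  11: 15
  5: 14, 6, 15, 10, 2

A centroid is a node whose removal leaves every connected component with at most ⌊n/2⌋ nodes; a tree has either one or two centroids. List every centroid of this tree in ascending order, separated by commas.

5

Removing 5 splits the tree into components of sizes 5, 5, 3, 2, 1; the largest is 5 ≤ ⌊17/2⌋ = 8.
Every other node leaves some component of size > 8, so the centroid is unique.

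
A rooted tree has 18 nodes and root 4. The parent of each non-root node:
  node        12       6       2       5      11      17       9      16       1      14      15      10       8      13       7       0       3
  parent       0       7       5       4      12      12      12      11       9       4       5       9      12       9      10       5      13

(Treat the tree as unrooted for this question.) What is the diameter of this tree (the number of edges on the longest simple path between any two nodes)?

8

A longest path is 14-4-5-0-12-9-10-7-6, with 8 edges.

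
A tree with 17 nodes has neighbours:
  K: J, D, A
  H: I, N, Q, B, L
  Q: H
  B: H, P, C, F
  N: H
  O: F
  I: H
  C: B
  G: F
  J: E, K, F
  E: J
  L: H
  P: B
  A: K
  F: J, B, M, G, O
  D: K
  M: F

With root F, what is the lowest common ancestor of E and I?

F

Path E→root: E J F; path I→root: I H B F.
First common node: F.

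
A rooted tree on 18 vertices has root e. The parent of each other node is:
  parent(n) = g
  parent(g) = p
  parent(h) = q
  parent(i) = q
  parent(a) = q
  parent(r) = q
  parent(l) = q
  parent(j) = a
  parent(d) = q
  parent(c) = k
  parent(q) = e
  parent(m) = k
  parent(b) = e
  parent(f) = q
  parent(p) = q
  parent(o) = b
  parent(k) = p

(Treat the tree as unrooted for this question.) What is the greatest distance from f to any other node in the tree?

4

The node farthest from f is m (n, o, c also at distance 4), via f-q-p-k-m — 4 edges.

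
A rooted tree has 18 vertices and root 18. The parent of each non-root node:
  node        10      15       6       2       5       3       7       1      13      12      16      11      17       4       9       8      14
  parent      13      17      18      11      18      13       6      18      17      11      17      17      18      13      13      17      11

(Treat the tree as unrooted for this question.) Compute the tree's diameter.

5

BFS from 7 reaches 9 last, at distance 5; BFS from 9 confirms no node is farther.
Path: 7 – 6 – 18 – 17 – 13 – 9.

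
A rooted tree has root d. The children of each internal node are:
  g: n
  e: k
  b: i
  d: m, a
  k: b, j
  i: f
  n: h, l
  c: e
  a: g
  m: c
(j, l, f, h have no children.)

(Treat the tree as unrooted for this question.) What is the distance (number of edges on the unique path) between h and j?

9

Walking from h: h–n–g–a–d–m–c–e–k–j. Length 9.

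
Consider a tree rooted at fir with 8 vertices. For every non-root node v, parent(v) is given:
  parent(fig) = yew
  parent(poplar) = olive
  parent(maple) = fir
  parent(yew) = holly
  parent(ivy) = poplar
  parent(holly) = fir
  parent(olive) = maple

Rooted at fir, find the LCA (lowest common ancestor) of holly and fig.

holly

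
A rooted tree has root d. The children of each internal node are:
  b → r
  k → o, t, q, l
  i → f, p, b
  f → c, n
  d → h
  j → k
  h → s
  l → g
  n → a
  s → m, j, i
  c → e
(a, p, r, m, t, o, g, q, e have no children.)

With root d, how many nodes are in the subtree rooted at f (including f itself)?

The subtree rooted at f contains: f, c, n, e, a — 5 nodes.

5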